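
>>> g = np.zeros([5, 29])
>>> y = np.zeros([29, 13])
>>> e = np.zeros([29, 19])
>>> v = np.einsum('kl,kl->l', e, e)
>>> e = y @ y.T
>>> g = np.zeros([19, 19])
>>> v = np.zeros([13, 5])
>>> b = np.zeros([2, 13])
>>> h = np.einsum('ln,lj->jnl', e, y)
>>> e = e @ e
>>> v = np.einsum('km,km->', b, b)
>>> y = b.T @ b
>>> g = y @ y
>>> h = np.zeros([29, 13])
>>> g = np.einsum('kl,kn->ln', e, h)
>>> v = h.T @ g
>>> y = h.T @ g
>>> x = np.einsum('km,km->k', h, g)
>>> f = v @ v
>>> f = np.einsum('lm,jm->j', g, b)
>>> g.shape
(29, 13)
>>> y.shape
(13, 13)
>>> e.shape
(29, 29)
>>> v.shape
(13, 13)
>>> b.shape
(2, 13)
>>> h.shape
(29, 13)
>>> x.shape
(29,)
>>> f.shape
(2,)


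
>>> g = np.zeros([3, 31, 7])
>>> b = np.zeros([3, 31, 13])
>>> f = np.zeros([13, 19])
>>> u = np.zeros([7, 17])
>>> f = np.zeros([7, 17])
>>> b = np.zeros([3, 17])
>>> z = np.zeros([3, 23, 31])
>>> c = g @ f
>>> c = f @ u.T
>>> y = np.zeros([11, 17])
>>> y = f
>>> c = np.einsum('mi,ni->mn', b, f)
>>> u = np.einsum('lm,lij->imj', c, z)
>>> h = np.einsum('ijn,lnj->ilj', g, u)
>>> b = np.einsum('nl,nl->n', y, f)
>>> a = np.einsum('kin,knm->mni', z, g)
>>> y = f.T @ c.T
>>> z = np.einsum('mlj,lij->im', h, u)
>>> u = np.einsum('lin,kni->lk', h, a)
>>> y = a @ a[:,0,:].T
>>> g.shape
(3, 31, 7)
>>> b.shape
(7,)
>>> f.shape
(7, 17)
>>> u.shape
(3, 7)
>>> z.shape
(7, 3)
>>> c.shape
(3, 7)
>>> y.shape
(7, 31, 7)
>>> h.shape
(3, 23, 31)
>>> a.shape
(7, 31, 23)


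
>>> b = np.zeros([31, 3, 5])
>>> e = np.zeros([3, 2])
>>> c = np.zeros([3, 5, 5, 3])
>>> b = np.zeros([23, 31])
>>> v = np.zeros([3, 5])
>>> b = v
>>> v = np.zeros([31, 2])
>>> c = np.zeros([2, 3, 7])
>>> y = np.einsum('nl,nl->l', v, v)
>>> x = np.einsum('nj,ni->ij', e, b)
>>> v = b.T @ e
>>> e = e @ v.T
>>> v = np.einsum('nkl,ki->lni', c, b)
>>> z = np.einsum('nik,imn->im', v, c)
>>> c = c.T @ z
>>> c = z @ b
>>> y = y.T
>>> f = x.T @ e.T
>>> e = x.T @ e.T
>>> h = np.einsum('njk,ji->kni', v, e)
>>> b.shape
(3, 5)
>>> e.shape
(2, 3)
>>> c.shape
(2, 5)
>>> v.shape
(7, 2, 5)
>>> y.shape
(2,)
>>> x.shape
(5, 2)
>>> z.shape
(2, 3)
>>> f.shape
(2, 3)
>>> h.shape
(5, 7, 3)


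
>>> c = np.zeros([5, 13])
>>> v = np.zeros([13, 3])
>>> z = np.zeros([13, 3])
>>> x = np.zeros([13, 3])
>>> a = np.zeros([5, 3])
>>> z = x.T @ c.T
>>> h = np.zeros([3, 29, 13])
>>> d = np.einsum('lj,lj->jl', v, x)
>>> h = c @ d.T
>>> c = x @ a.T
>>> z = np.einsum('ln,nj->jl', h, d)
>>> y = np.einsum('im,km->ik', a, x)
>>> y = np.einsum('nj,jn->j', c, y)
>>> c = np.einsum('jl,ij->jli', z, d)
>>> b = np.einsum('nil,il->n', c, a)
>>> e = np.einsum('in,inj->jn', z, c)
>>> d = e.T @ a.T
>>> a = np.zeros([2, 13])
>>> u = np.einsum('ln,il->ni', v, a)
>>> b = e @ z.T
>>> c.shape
(13, 5, 3)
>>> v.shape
(13, 3)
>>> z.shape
(13, 5)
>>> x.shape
(13, 3)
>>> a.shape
(2, 13)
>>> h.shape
(5, 3)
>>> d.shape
(5, 5)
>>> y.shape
(5,)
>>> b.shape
(3, 13)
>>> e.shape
(3, 5)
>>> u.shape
(3, 2)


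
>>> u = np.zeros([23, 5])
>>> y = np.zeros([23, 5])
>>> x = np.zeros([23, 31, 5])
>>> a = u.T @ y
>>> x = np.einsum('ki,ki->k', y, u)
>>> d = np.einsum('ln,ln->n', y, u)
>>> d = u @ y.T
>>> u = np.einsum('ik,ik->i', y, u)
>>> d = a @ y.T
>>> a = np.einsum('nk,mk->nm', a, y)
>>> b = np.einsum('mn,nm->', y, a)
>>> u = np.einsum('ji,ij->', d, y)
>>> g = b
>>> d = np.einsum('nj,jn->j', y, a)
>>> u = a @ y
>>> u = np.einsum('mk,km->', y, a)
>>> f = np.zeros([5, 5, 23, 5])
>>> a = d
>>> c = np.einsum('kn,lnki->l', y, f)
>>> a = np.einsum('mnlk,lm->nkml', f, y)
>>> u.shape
()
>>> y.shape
(23, 5)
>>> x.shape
(23,)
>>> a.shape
(5, 5, 5, 23)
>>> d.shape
(5,)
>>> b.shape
()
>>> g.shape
()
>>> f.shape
(5, 5, 23, 5)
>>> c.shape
(5,)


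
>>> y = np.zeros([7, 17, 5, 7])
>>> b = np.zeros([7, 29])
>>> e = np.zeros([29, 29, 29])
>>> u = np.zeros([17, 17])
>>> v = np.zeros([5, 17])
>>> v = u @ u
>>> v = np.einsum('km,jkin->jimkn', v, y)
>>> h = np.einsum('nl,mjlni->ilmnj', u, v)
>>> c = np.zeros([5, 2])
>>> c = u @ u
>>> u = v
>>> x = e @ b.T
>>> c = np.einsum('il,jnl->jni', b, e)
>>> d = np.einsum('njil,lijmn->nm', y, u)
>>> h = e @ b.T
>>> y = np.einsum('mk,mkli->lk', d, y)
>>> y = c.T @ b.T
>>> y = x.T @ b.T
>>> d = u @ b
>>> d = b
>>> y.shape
(7, 29, 7)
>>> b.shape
(7, 29)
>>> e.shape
(29, 29, 29)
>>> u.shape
(7, 5, 17, 17, 7)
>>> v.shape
(7, 5, 17, 17, 7)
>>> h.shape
(29, 29, 7)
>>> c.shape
(29, 29, 7)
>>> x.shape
(29, 29, 7)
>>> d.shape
(7, 29)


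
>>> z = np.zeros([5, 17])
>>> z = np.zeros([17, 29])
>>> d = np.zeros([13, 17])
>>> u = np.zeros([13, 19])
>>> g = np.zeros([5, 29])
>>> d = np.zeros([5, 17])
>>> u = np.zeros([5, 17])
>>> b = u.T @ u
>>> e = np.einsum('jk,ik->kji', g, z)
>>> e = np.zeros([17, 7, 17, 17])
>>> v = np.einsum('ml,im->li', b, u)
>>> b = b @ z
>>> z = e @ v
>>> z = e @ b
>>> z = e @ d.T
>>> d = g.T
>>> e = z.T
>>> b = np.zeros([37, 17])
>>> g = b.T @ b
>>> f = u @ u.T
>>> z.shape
(17, 7, 17, 5)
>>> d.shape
(29, 5)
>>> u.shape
(5, 17)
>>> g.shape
(17, 17)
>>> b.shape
(37, 17)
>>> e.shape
(5, 17, 7, 17)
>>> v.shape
(17, 5)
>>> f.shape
(5, 5)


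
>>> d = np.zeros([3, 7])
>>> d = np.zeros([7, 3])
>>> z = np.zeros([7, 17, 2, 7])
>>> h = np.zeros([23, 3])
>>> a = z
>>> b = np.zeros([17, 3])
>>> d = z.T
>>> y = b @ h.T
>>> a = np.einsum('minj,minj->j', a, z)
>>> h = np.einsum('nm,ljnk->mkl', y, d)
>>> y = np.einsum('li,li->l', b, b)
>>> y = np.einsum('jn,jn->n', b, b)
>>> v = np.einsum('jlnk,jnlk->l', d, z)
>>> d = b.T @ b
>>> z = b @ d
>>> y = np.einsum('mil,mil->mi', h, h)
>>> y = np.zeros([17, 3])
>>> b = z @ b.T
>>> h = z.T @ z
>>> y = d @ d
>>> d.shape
(3, 3)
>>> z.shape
(17, 3)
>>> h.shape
(3, 3)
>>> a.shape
(7,)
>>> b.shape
(17, 17)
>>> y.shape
(3, 3)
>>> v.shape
(2,)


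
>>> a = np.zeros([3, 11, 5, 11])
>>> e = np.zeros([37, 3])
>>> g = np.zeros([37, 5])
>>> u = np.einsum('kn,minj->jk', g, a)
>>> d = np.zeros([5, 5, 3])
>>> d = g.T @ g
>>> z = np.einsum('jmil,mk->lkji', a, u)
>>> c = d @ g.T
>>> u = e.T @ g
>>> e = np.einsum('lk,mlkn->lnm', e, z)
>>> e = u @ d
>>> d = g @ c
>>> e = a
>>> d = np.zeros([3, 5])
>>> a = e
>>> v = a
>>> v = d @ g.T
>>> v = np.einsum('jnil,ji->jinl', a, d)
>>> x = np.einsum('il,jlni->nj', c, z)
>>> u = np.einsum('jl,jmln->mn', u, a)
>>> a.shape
(3, 11, 5, 11)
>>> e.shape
(3, 11, 5, 11)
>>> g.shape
(37, 5)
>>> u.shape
(11, 11)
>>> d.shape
(3, 5)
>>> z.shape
(11, 37, 3, 5)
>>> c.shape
(5, 37)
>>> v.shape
(3, 5, 11, 11)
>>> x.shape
(3, 11)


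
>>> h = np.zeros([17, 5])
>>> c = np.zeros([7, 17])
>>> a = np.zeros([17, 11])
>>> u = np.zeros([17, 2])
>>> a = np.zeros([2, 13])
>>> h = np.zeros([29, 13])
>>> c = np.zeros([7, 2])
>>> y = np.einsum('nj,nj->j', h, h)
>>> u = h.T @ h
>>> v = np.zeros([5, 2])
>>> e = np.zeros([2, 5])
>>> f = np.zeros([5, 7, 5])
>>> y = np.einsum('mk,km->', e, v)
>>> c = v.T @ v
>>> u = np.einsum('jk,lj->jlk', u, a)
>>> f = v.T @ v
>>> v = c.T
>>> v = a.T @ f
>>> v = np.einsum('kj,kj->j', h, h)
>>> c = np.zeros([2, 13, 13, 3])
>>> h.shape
(29, 13)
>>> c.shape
(2, 13, 13, 3)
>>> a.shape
(2, 13)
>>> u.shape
(13, 2, 13)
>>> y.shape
()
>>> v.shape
(13,)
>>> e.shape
(2, 5)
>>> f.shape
(2, 2)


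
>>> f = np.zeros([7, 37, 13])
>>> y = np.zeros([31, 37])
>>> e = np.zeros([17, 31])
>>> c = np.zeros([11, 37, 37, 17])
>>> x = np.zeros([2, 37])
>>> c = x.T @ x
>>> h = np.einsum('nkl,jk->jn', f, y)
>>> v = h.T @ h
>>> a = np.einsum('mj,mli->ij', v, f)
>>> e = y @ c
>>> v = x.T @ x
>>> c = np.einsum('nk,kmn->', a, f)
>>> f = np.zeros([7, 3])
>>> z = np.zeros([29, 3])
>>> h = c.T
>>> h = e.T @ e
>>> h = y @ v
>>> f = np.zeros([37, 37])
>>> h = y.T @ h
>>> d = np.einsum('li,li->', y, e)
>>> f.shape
(37, 37)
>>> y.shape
(31, 37)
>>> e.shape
(31, 37)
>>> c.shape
()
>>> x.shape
(2, 37)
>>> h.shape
(37, 37)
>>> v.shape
(37, 37)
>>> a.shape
(13, 7)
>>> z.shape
(29, 3)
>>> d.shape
()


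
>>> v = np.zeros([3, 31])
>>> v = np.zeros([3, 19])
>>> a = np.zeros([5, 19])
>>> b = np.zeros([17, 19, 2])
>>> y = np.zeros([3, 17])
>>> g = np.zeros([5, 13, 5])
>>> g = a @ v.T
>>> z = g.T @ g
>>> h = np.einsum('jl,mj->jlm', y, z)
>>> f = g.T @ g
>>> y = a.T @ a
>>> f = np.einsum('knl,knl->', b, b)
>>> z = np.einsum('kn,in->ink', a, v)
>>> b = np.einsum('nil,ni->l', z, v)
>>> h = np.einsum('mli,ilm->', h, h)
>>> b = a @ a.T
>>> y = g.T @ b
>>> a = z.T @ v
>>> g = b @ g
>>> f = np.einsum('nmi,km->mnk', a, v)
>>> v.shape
(3, 19)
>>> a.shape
(5, 19, 19)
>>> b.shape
(5, 5)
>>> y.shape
(3, 5)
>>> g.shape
(5, 3)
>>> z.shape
(3, 19, 5)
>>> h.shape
()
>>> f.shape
(19, 5, 3)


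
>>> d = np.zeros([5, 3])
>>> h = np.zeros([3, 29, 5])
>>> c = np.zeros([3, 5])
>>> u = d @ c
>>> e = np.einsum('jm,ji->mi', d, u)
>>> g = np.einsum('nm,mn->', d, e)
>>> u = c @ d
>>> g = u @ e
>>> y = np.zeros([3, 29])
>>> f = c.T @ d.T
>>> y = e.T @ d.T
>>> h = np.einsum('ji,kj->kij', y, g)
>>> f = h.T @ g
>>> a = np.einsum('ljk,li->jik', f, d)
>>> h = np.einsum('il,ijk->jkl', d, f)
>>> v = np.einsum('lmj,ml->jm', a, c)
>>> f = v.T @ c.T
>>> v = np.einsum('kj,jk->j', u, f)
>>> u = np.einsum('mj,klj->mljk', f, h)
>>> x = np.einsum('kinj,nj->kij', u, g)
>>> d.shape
(5, 3)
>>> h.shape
(5, 5, 3)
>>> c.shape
(3, 5)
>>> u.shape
(3, 5, 3, 5)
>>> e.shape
(3, 5)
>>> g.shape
(3, 5)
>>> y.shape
(5, 5)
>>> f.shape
(3, 3)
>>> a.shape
(5, 3, 5)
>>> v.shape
(3,)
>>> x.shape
(3, 5, 5)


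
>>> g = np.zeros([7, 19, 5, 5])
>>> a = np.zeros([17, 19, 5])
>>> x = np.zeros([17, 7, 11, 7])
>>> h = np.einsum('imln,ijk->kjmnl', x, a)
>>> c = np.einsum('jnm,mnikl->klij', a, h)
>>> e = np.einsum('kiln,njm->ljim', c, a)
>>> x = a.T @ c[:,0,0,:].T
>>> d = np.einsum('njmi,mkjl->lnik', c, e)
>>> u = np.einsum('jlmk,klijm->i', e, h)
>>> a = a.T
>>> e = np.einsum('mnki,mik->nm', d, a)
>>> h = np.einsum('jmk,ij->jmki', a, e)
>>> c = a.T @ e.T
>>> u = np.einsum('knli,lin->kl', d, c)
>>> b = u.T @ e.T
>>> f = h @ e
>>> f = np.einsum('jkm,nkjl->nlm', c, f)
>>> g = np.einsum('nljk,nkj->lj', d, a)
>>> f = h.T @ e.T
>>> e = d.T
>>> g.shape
(7, 17)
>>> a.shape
(5, 19, 17)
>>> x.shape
(5, 19, 7)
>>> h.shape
(5, 19, 17, 7)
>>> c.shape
(17, 19, 7)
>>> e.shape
(19, 17, 7, 5)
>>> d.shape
(5, 7, 17, 19)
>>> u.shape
(5, 17)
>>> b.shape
(17, 7)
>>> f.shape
(7, 17, 19, 7)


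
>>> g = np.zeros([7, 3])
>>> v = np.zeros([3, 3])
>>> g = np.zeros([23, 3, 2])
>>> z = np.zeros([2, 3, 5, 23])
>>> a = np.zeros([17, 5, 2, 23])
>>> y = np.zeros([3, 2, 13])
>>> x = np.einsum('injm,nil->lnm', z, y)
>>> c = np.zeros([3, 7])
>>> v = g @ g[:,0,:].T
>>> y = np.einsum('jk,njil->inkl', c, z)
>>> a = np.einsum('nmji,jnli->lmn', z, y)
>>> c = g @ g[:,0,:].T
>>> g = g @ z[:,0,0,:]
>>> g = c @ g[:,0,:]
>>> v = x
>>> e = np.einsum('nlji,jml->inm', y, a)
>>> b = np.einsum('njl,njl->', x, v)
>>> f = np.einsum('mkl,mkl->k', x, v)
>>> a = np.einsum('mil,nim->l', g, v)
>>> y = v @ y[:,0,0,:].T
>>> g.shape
(23, 3, 23)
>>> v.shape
(13, 3, 23)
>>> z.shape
(2, 3, 5, 23)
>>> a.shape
(23,)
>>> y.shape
(13, 3, 5)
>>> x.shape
(13, 3, 23)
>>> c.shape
(23, 3, 23)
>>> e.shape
(23, 5, 3)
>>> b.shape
()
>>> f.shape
(3,)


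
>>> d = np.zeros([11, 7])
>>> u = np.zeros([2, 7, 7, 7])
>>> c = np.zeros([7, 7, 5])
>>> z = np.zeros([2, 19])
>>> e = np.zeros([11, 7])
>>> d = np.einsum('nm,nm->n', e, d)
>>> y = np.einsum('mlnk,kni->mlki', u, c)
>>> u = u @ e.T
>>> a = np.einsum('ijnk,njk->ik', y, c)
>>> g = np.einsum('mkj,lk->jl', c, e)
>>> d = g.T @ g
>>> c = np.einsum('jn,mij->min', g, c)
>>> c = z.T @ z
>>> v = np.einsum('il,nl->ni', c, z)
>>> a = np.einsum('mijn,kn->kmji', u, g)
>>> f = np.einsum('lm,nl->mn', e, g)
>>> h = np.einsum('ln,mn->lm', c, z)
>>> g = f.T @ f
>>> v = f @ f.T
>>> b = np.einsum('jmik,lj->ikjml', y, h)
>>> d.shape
(11, 11)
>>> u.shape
(2, 7, 7, 11)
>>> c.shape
(19, 19)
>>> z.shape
(2, 19)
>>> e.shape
(11, 7)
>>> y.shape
(2, 7, 7, 5)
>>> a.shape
(5, 2, 7, 7)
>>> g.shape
(5, 5)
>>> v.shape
(7, 7)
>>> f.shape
(7, 5)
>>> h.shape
(19, 2)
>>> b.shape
(7, 5, 2, 7, 19)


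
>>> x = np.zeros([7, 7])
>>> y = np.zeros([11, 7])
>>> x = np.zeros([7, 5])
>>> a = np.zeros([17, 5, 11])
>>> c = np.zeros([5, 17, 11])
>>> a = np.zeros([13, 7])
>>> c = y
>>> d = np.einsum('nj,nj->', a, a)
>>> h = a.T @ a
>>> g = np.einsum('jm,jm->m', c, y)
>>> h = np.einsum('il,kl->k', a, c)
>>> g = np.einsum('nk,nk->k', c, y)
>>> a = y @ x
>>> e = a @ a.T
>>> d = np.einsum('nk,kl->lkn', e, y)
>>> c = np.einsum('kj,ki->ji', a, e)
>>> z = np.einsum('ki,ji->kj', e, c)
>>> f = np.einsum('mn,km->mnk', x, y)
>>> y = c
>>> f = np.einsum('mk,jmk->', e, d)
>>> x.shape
(7, 5)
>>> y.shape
(5, 11)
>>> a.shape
(11, 5)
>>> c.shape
(5, 11)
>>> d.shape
(7, 11, 11)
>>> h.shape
(11,)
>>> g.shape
(7,)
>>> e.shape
(11, 11)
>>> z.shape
(11, 5)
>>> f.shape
()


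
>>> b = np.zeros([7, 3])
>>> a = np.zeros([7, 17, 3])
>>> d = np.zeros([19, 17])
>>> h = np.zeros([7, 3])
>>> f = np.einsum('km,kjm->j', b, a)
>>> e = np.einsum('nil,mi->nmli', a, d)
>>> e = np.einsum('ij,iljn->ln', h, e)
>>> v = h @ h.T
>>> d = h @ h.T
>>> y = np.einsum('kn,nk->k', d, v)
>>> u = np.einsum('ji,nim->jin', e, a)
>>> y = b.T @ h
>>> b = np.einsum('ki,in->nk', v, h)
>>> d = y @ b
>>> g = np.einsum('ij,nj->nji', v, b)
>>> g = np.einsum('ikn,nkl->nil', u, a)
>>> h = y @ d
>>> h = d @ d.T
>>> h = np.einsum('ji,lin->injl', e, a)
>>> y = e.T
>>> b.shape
(3, 7)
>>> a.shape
(7, 17, 3)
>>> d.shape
(3, 7)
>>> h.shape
(17, 3, 19, 7)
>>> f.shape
(17,)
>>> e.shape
(19, 17)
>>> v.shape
(7, 7)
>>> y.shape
(17, 19)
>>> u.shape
(19, 17, 7)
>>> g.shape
(7, 19, 3)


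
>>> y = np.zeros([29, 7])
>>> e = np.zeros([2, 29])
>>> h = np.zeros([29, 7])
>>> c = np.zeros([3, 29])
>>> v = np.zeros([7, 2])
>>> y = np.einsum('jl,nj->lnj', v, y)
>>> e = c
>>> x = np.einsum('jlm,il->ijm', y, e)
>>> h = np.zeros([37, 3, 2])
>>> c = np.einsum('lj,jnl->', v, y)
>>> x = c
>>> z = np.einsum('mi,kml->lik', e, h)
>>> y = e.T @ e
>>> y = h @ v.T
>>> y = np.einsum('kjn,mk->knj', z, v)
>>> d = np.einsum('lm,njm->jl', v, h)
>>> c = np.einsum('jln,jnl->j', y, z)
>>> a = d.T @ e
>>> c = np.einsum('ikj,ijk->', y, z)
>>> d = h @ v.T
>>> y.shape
(2, 37, 29)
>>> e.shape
(3, 29)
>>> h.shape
(37, 3, 2)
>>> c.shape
()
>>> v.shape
(7, 2)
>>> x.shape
()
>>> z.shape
(2, 29, 37)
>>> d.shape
(37, 3, 7)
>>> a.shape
(7, 29)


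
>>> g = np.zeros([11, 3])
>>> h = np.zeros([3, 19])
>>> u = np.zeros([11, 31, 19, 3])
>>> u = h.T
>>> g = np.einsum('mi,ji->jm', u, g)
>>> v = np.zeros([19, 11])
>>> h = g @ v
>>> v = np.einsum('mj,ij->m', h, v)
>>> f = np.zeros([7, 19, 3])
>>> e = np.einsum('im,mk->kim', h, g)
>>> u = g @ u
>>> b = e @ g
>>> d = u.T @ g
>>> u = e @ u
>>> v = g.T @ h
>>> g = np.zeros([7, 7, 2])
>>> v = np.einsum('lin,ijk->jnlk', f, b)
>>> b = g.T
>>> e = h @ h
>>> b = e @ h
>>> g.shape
(7, 7, 2)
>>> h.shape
(11, 11)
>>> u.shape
(19, 11, 3)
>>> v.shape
(11, 3, 7, 19)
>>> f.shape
(7, 19, 3)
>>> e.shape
(11, 11)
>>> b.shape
(11, 11)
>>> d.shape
(3, 19)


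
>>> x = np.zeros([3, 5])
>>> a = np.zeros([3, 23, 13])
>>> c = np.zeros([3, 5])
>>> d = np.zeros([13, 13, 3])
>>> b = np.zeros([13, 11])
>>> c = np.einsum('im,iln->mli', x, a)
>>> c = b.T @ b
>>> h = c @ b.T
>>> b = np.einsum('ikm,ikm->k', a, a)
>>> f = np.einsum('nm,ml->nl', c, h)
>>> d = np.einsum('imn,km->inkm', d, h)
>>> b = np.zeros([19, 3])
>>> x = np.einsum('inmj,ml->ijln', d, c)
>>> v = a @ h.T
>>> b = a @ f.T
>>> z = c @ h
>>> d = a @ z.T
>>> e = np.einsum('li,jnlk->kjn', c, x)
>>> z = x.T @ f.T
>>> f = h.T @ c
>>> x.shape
(13, 13, 11, 3)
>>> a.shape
(3, 23, 13)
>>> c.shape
(11, 11)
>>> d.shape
(3, 23, 11)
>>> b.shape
(3, 23, 11)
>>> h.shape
(11, 13)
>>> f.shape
(13, 11)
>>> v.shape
(3, 23, 11)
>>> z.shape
(3, 11, 13, 11)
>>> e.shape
(3, 13, 13)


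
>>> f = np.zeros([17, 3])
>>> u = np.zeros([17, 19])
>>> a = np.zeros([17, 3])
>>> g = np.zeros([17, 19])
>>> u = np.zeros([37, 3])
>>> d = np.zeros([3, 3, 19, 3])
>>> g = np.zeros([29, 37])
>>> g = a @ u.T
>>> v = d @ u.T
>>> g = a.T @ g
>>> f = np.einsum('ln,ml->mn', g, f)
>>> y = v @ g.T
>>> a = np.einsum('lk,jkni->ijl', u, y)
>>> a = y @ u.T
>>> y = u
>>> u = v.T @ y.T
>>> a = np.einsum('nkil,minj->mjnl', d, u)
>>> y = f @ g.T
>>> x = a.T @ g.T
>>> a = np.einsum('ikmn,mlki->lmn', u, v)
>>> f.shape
(17, 37)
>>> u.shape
(37, 19, 3, 37)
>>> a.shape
(3, 3, 37)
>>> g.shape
(3, 37)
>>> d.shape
(3, 3, 19, 3)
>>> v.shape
(3, 3, 19, 37)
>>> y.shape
(17, 3)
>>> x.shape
(3, 3, 37, 3)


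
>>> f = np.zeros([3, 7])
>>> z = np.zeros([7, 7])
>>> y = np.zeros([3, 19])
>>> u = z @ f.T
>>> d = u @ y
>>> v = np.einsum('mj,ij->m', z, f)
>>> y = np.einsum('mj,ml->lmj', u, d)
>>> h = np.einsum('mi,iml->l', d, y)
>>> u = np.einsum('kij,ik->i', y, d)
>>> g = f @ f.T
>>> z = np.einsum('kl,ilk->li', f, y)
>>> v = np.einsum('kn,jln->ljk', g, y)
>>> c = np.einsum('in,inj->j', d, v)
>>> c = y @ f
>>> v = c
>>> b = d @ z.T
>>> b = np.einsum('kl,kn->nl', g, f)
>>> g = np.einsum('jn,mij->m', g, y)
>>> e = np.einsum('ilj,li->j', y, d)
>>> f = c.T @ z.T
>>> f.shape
(7, 7, 7)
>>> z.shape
(7, 19)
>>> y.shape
(19, 7, 3)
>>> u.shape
(7,)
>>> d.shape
(7, 19)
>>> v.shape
(19, 7, 7)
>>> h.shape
(3,)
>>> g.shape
(19,)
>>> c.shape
(19, 7, 7)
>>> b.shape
(7, 3)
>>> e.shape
(3,)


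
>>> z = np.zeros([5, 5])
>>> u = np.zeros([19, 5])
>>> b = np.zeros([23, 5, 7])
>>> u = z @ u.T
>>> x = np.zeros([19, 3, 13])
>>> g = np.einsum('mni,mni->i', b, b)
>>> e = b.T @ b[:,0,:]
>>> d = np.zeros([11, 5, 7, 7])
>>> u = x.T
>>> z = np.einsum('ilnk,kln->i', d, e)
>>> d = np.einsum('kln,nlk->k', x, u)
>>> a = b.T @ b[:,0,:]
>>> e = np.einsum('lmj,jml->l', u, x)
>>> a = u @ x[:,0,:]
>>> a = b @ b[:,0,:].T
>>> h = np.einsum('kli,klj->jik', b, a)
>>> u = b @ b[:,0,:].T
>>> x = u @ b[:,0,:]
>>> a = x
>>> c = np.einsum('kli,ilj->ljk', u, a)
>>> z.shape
(11,)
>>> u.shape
(23, 5, 23)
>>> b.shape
(23, 5, 7)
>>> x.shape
(23, 5, 7)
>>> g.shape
(7,)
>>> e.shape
(13,)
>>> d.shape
(19,)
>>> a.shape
(23, 5, 7)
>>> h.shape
(23, 7, 23)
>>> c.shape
(5, 7, 23)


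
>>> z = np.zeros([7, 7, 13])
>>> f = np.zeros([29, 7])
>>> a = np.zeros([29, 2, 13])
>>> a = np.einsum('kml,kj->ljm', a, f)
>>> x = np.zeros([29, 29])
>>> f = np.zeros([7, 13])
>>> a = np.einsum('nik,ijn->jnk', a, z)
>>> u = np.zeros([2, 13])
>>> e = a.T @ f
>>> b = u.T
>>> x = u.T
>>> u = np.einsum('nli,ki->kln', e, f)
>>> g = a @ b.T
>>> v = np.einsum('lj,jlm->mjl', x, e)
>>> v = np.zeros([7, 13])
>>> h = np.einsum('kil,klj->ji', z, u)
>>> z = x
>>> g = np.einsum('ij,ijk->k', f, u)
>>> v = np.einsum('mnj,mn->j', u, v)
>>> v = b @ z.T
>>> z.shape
(13, 2)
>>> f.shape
(7, 13)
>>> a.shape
(7, 13, 2)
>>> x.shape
(13, 2)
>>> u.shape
(7, 13, 2)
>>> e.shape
(2, 13, 13)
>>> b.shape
(13, 2)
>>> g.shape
(2,)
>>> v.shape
(13, 13)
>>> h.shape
(2, 7)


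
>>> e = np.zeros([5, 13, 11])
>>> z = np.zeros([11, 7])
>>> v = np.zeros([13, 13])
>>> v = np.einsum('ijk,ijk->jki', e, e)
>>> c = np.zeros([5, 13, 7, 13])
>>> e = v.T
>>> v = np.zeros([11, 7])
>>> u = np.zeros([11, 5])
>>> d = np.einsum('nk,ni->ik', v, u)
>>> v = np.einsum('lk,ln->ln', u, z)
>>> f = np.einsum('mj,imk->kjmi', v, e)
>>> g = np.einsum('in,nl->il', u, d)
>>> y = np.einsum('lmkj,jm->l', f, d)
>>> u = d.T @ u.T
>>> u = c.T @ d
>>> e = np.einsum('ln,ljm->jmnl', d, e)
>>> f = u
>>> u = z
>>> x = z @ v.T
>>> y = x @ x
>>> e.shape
(11, 13, 7, 5)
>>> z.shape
(11, 7)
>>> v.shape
(11, 7)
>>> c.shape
(5, 13, 7, 13)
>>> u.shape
(11, 7)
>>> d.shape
(5, 7)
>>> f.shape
(13, 7, 13, 7)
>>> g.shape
(11, 7)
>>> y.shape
(11, 11)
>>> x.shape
(11, 11)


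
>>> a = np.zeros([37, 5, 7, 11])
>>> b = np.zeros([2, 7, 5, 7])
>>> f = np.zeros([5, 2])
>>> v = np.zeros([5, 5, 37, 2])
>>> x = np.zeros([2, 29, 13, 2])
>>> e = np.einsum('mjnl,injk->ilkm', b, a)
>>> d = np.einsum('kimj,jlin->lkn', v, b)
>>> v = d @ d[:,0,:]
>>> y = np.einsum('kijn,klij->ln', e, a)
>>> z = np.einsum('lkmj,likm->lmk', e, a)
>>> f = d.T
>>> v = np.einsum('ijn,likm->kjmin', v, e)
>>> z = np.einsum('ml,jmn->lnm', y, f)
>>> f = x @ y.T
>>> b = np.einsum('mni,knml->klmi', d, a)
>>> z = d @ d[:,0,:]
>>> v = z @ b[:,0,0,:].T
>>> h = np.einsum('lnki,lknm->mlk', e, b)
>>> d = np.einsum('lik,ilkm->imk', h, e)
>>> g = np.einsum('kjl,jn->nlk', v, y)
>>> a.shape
(37, 5, 7, 11)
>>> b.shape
(37, 11, 7, 7)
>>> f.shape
(2, 29, 13, 5)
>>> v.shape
(7, 5, 37)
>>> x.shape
(2, 29, 13, 2)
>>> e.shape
(37, 7, 11, 2)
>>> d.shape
(37, 2, 11)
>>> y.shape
(5, 2)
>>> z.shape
(7, 5, 7)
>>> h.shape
(7, 37, 11)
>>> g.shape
(2, 37, 7)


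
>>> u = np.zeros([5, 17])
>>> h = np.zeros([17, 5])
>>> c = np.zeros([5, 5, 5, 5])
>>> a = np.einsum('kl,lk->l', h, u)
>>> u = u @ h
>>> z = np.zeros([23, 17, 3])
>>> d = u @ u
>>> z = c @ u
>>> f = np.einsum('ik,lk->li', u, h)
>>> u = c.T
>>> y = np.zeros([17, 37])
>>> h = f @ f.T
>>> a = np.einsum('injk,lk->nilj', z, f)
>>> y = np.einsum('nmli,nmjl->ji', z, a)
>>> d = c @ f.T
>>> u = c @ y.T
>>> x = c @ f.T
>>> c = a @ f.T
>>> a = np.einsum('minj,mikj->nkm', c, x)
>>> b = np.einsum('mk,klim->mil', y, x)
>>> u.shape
(5, 5, 5, 17)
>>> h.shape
(17, 17)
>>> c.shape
(5, 5, 17, 17)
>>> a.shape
(17, 5, 5)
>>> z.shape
(5, 5, 5, 5)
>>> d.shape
(5, 5, 5, 17)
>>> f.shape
(17, 5)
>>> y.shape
(17, 5)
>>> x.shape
(5, 5, 5, 17)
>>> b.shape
(17, 5, 5)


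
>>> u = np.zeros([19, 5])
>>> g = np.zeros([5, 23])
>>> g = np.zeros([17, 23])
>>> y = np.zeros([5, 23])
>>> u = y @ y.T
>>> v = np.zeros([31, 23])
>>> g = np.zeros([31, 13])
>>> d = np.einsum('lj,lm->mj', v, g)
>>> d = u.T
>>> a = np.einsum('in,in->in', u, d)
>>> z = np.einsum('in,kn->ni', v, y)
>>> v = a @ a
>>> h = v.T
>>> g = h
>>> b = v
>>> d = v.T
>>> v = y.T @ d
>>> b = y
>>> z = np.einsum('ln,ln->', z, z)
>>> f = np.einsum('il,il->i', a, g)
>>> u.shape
(5, 5)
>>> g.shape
(5, 5)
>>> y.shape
(5, 23)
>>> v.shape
(23, 5)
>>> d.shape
(5, 5)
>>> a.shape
(5, 5)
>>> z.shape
()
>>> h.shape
(5, 5)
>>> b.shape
(5, 23)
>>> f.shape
(5,)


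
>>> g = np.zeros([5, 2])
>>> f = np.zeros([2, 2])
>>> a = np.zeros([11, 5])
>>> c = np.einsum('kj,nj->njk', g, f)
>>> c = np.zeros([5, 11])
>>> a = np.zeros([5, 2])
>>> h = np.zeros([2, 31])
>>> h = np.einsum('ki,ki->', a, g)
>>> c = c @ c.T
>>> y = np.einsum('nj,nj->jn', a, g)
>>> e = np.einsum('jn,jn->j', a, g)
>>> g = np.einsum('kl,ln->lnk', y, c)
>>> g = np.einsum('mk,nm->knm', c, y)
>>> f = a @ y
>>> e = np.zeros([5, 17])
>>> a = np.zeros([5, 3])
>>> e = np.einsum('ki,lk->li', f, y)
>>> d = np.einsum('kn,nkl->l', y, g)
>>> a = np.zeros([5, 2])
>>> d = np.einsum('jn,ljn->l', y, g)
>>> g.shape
(5, 2, 5)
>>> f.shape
(5, 5)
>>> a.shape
(5, 2)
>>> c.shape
(5, 5)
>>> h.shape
()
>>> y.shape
(2, 5)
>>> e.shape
(2, 5)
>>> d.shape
(5,)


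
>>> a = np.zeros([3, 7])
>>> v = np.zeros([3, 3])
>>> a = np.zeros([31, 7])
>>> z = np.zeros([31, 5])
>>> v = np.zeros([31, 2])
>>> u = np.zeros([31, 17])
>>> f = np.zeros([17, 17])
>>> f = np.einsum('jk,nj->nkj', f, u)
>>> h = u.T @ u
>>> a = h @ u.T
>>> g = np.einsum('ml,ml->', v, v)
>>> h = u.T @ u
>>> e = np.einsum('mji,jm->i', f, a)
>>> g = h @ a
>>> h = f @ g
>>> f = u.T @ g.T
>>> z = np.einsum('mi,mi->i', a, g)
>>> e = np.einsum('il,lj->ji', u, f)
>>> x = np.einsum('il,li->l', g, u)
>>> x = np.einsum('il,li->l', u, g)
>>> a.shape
(17, 31)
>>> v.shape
(31, 2)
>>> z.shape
(31,)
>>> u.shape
(31, 17)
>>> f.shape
(17, 17)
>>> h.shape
(31, 17, 31)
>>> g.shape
(17, 31)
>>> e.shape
(17, 31)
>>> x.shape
(17,)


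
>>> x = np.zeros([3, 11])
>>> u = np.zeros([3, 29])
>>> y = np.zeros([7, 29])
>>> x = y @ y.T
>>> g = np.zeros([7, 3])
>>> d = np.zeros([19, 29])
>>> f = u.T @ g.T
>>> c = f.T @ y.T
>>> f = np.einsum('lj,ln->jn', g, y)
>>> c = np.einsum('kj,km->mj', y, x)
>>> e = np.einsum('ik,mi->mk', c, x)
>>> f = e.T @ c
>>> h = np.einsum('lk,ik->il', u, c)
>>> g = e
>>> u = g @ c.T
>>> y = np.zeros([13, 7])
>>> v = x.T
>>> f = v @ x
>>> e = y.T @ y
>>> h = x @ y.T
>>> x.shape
(7, 7)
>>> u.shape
(7, 7)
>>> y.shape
(13, 7)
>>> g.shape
(7, 29)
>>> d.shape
(19, 29)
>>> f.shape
(7, 7)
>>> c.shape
(7, 29)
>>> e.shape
(7, 7)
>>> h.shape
(7, 13)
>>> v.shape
(7, 7)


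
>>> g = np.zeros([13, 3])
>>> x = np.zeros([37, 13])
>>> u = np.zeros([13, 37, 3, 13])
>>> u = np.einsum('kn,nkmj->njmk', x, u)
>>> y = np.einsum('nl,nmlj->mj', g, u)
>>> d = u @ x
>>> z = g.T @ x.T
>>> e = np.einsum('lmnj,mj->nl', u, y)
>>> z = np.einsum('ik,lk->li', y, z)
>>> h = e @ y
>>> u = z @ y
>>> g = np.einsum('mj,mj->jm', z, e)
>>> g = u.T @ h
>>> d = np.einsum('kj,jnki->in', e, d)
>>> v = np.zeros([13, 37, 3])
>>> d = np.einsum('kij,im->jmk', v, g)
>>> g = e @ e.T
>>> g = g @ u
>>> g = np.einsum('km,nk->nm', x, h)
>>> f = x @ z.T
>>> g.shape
(3, 13)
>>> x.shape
(37, 13)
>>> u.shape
(3, 37)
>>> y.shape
(13, 37)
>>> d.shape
(3, 37, 13)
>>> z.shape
(3, 13)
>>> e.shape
(3, 13)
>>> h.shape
(3, 37)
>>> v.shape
(13, 37, 3)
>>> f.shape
(37, 3)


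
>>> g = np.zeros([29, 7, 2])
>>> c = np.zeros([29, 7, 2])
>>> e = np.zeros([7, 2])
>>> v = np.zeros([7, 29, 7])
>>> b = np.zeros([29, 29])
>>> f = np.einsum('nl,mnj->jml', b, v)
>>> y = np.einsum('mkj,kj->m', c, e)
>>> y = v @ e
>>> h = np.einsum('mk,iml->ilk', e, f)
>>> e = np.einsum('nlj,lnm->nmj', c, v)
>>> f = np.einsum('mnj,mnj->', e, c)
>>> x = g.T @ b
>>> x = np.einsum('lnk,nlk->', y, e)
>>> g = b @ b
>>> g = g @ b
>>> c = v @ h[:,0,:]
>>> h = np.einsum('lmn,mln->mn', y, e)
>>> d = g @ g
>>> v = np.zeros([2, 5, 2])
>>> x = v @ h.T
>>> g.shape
(29, 29)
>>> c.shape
(7, 29, 2)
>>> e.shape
(29, 7, 2)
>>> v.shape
(2, 5, 2)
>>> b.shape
(29, 29)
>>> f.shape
()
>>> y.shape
(7, 29, 2)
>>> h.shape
(29, 2)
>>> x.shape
(2, 5, 29)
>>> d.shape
(29, 29)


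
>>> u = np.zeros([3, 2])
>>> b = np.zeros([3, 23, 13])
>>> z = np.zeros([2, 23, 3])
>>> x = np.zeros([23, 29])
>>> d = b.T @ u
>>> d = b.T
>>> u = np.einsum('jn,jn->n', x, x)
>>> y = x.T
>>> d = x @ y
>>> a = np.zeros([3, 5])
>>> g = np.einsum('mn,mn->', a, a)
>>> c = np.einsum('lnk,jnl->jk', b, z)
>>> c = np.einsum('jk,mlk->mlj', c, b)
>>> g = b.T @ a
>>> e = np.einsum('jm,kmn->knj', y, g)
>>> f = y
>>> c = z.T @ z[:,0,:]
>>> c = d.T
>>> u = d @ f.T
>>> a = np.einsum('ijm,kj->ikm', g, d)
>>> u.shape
(23, 29)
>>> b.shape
(3, 23, 13)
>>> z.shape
(2, 23, 3)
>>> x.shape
(23, 29)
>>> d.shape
(23, 23)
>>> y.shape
(29, 23)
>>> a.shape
(13, 23, 5)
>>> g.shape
(13, 23, 5)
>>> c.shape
(23, 23)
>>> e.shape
(13, 5, 29)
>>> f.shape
(29, 23)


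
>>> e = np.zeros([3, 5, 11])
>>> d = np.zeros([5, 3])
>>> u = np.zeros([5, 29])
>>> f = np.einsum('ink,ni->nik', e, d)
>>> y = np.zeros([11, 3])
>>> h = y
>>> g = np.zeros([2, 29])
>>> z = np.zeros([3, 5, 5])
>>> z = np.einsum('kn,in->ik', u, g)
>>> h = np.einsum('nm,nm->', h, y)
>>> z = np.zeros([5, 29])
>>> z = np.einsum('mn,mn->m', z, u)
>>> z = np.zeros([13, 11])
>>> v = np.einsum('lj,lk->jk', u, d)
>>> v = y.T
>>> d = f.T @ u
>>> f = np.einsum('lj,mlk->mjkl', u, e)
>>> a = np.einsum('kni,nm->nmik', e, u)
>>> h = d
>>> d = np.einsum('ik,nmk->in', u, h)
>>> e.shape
(3, 5, 11)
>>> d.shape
(5, 11)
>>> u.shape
(5, 29)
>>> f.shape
(3, 29, 11, 5)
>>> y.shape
(11, 3)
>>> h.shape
(11, 3, 29)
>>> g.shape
(2, 29)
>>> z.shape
(13, 11)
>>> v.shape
(3, 11)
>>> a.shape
(5, 29, 11, 3)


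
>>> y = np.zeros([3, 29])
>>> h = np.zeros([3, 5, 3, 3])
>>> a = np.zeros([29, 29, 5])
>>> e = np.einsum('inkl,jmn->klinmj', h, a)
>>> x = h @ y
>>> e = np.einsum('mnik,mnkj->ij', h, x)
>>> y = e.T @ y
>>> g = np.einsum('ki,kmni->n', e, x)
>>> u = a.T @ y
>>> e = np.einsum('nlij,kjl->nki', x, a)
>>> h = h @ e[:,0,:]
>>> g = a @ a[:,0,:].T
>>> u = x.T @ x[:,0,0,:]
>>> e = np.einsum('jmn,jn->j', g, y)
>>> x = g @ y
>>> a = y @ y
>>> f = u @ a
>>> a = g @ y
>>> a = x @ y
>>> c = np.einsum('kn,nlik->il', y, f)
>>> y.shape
(29, 29)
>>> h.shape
(3, 5, 3, 3)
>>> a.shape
(29, 29, 29)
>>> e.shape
(29,)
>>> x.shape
(29, 29, 29)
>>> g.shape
(29, 29, 29)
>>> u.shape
(29, 3, 5, 29)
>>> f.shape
(29, 3, 5, 29)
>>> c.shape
(5, 3)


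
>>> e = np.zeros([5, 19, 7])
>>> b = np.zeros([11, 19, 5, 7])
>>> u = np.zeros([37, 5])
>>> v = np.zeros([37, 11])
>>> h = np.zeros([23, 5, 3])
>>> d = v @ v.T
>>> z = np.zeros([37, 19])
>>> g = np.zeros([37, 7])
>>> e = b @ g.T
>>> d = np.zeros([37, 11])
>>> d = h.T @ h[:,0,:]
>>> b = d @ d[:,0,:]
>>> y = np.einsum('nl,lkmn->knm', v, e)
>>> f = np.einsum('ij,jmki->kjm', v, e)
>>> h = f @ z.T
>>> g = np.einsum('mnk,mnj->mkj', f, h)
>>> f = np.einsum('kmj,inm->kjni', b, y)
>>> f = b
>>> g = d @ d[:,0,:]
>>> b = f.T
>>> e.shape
(11, 19, 5, 37)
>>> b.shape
(3, 5, 3)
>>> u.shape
(37, 5)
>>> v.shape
(37, 11)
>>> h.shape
(5, 11, 37)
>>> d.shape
(3, 5, 3)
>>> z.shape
(37, 19)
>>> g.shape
(3, 5, 3)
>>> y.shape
(19, 37, 5)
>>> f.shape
(3, 5, 3)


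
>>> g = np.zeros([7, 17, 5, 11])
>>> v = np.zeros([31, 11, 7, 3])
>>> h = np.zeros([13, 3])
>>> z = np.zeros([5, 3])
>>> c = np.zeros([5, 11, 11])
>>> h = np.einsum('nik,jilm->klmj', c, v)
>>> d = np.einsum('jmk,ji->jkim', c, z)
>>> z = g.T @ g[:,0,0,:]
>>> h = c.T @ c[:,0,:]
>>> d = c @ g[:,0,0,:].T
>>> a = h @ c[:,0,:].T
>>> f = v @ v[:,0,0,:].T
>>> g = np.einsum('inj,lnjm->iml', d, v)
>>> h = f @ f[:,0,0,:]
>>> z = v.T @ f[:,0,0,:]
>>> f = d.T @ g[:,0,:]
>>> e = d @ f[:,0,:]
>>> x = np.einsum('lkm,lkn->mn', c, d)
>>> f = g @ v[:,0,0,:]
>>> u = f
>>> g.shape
(5, 3, 31)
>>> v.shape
(31, 11, 7, 3)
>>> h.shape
(31, 11, 7, 31)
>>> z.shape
(3, 7, 11, 31)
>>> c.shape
(5, 11, 11)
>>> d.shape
(5, 11, 7)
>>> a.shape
(11, 11, 5)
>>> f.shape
(5, 3, 3)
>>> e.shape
(5, 11, 31)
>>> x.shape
(11, 7)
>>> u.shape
(5, 3, 3)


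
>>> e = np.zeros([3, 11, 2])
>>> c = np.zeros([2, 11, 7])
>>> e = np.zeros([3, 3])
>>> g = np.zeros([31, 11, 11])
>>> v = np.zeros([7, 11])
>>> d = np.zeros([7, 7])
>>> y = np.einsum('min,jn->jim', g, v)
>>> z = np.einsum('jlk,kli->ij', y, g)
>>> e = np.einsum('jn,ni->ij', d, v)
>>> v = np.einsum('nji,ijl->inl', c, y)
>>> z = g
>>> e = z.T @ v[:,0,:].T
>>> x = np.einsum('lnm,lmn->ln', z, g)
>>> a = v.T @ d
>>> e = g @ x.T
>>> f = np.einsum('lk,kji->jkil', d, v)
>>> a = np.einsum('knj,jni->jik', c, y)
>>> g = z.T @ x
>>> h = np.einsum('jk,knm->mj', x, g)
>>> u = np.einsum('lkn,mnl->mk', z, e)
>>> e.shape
(31, 11, 31)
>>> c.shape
(2, 11, 7)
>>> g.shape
(11, 11, 11)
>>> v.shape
(7, 2, 31)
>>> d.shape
(7, 7)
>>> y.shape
(7, 11, 31)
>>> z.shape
(31, 11, 11)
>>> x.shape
(31, 11)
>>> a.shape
(7, 31, 2)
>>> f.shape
(2, 7, 31, 7)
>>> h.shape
(11, 31)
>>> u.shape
(31, 11)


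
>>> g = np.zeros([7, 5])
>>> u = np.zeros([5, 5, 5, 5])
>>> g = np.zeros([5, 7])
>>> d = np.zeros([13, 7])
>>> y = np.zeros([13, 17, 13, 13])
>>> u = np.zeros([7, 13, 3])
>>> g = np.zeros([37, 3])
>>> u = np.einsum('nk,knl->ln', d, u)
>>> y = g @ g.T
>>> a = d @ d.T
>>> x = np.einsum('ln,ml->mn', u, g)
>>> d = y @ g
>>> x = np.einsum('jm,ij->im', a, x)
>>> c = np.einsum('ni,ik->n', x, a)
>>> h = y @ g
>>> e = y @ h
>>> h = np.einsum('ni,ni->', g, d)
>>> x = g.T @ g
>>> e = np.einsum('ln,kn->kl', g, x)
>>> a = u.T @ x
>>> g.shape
(37, 3)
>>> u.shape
(3, 13)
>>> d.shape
(37, 3)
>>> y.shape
(37, 37)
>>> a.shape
(13, 3)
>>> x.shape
(3, 3)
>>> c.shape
(37,)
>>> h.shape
()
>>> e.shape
(3, 37)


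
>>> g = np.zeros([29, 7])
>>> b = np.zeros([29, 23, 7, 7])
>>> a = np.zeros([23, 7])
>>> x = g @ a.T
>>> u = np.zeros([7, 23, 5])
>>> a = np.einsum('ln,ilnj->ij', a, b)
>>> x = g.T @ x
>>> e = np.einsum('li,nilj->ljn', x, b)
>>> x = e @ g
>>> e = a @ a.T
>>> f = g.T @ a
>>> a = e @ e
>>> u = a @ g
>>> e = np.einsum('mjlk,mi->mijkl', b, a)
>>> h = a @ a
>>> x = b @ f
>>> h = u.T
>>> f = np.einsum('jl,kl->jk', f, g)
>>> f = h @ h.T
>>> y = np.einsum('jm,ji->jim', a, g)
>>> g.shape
(29, 7)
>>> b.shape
(29, 23, 7, 7)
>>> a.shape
(29, 29)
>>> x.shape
(29, 23, 7, 7)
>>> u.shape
(29, 7)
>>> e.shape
(29, 29, 23, 7, 7)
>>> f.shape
(7, 7)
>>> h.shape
(7, 29)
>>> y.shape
(29, 7, 29)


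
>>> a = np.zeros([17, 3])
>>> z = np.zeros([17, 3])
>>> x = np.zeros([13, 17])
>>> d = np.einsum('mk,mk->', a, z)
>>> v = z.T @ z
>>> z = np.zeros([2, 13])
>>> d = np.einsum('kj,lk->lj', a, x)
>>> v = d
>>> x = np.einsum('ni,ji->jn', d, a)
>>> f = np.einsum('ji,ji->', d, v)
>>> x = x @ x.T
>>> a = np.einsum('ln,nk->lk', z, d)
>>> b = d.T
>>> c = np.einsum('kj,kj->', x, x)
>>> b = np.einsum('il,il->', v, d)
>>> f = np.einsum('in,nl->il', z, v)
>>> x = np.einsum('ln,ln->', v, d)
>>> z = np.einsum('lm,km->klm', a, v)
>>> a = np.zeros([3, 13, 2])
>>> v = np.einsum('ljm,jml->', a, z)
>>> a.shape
(3, 13, 2)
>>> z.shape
(13, 2, 3)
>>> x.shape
()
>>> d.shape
(13, 3)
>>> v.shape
()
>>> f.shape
(2, 3)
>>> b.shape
()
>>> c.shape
()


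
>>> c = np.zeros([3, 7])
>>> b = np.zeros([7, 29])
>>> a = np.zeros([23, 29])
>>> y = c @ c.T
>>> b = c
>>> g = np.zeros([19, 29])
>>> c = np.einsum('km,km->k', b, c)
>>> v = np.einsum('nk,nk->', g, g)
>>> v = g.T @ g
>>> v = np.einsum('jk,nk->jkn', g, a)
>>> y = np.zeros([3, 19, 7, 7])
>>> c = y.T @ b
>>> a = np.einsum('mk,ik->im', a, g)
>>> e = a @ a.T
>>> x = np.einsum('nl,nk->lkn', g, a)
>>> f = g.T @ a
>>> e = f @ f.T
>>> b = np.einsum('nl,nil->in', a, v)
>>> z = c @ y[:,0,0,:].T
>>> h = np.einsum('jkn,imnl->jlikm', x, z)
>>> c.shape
(7, 7, 19, 7)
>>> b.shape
(29, 19)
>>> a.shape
(19, 23)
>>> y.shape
(3, 19, 7, 7)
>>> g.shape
(19, 29)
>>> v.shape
(19, 29, 23)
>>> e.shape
(29, 29)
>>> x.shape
(29, 23, 19)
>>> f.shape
(29, 23)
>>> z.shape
(7, 7, 19, 3)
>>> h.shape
(29, 3, 7, 23, 7)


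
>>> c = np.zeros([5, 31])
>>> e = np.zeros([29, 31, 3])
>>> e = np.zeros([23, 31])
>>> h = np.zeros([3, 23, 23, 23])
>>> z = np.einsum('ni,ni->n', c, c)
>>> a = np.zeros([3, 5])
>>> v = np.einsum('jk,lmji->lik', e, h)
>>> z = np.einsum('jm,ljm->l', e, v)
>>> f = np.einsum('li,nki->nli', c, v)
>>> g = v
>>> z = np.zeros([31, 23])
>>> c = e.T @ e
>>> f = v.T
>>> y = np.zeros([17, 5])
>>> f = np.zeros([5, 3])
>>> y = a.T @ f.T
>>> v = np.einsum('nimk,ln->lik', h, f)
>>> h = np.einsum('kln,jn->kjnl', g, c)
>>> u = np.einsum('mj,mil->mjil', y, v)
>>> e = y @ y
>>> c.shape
(31, 31)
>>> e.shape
(5, 5)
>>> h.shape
(3, 31, 31, 23)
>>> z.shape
(31, 23)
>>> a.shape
(3, 5)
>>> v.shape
(5, 23, 23)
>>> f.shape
(5, 3)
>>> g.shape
(3, 23, 31)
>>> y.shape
(5, 5)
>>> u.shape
(5, 5, 23, 23)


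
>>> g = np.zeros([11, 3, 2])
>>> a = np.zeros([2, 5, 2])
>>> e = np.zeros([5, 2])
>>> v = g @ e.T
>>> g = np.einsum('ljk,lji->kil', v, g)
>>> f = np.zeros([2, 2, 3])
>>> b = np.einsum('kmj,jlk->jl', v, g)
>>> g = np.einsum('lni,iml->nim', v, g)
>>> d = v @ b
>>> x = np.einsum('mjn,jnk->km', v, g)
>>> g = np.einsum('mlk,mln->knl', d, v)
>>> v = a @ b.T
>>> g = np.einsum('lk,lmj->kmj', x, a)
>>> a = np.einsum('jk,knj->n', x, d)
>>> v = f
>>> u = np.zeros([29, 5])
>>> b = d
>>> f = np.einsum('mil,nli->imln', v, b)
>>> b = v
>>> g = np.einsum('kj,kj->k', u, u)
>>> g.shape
(29,)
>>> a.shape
(3,)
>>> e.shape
(5, 2)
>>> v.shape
(2, 2, 3)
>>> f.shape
(2, 2, 3, 11)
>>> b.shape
(2, 2, 3)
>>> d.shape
(11, 3, 2)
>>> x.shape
(2, 11)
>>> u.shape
(29, 5)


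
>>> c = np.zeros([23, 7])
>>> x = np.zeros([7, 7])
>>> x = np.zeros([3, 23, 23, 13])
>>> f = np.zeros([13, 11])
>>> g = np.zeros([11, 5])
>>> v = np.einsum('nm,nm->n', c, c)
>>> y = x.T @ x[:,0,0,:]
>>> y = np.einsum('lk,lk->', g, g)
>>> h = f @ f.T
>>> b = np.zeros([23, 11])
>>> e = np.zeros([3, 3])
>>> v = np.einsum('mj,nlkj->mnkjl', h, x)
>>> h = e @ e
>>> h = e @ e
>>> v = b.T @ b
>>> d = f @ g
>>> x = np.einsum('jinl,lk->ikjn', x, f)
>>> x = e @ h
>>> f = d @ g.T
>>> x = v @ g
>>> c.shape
(23, 7)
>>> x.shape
(11, 5)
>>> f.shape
(13, 11)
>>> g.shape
(11, 5)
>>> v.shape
(11, 11)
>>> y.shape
()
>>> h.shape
(3, 3)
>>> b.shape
(23, 11)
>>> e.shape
(3, 3)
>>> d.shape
(13, 5)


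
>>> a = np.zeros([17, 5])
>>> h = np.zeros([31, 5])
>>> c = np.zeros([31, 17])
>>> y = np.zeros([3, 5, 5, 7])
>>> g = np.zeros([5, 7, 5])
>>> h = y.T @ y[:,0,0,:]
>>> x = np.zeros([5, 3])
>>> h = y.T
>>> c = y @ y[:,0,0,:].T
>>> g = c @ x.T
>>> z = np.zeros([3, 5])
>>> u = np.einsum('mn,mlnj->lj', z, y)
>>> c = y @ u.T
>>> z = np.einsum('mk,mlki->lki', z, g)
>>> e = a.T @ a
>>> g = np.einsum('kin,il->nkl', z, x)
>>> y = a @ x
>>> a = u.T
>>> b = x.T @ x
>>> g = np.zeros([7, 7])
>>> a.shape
(7, 5)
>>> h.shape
(7, 5, 5, 3)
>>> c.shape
(3, 5, 5, 5)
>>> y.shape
(17, 3)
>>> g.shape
(7, 7)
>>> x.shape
(5, 3)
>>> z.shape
(5, 5, 5)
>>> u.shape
(5, 7)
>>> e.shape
(5, 5)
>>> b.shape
(3, 3)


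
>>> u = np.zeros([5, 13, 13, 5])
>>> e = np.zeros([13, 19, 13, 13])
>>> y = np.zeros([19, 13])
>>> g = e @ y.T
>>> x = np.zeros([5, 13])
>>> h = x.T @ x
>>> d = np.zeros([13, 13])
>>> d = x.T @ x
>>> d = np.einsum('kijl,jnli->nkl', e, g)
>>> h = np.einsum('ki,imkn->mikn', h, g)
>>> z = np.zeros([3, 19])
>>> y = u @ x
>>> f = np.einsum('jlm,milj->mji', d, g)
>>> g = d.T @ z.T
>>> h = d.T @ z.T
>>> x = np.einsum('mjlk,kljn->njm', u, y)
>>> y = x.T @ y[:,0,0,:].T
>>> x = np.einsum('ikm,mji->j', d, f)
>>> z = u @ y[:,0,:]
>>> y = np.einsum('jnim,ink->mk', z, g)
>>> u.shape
(5, 13, 13, 5)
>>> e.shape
(13, 19, 13, 13)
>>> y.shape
(5, 3)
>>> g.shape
(13, 13, 3)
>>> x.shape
(19,)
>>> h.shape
(13, 13, 3)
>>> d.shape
(19, 13, 13)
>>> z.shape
(5, 13, 13, 5)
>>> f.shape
(13, 19, 19)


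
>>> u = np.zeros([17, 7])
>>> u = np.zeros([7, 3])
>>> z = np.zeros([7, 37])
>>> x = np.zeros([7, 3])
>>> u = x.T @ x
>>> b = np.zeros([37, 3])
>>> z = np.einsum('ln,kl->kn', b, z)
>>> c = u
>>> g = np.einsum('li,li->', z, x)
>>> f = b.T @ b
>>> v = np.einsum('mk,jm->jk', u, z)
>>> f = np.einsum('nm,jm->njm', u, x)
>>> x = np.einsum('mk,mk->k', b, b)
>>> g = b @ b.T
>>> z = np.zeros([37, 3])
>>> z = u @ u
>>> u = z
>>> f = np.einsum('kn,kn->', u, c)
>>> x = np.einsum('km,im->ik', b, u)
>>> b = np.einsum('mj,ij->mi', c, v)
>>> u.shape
(3, 3)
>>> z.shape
(3, 3)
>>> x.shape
(3, 37)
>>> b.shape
(3, 7)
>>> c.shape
(3, 3)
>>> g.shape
(37, 37)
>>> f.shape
()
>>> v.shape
(7, 3)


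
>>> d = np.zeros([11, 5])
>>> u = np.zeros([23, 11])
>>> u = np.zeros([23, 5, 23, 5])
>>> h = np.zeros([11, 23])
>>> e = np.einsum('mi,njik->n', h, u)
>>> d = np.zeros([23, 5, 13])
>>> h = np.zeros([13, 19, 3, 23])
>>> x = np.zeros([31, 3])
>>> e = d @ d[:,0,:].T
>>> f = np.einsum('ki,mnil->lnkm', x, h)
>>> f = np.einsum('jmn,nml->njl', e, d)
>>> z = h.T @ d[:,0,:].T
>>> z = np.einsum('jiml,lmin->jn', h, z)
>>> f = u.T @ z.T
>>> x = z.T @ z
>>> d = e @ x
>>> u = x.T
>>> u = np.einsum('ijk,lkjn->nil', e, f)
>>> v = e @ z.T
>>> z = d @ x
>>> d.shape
(23, 5, 23)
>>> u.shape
(13, 23, 5)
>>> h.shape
(13, 19, 3, 23)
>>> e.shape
(23, 5, 23)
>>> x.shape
(23, 23)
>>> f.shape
(5, 23, 5, 13)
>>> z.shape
(23, 5, 23)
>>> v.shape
(23, 5, 13)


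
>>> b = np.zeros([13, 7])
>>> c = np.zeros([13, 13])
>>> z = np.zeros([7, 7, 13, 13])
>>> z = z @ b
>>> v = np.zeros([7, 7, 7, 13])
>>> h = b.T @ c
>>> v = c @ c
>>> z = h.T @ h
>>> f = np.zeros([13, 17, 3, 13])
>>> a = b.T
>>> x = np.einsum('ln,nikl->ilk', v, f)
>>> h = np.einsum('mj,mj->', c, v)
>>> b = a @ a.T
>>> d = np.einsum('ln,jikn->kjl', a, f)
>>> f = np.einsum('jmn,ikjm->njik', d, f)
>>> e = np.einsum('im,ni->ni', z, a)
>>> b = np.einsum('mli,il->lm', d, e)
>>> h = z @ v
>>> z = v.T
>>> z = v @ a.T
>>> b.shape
(13, 3)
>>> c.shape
(13, 13)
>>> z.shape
(13, 7)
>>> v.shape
(13, 13)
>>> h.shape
(13, 13)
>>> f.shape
(7, 3, 13, 17)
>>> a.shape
(7, 13)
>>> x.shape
(17, 13, 3)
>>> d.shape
(3, 13, 7)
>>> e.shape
(7, 13)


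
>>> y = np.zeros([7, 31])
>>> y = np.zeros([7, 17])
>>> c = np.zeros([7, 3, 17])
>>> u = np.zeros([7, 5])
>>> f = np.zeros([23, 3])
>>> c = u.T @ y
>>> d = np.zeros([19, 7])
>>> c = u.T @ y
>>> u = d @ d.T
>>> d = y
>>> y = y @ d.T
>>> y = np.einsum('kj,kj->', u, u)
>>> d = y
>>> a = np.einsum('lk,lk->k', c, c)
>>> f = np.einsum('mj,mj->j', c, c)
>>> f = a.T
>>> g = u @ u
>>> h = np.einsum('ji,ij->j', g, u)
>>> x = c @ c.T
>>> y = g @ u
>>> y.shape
(19, 19)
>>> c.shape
(5, 17)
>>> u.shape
(19, 19)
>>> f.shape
(17,)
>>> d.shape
()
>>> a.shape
(17,)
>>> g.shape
(19, 19)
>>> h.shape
(19,)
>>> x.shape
(5, 5)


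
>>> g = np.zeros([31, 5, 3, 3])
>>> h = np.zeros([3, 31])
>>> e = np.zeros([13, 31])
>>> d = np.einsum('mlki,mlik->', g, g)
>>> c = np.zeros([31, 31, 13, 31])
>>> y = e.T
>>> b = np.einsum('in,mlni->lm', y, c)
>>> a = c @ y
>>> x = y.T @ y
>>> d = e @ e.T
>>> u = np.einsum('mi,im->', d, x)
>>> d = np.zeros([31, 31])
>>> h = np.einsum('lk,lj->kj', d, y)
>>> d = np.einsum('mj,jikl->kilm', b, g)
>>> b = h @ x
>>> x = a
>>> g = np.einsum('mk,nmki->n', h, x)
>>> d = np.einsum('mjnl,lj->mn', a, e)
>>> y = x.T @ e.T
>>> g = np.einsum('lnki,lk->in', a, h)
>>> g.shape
(13, 31)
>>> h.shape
(31, 13)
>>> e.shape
(13, 31)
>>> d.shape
(31, 13)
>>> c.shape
(31, 31, 13, 31)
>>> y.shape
(13, 13, 31, 13)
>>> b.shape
(31, 13)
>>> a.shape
(31, 31, 13, 13)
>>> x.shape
(31, 31, 13, 13)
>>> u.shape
()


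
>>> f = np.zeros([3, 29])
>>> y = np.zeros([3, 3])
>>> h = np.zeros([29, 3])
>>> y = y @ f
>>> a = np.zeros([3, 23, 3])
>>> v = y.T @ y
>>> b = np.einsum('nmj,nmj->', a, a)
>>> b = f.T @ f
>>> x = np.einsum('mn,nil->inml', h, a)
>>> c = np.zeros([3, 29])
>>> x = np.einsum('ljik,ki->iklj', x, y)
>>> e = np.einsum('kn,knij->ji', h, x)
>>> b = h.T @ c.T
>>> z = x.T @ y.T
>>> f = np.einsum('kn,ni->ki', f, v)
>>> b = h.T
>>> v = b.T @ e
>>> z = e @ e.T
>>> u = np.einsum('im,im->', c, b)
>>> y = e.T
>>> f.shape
(3, 29)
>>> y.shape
(23, 3)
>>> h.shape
(29, 3)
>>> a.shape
(3, 23, 3)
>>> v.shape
(29, 23)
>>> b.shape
(3, 29)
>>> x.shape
(29, 3, 23, 3)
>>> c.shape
(3, 29)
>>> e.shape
(3, 23)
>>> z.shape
(3, 3)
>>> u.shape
()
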